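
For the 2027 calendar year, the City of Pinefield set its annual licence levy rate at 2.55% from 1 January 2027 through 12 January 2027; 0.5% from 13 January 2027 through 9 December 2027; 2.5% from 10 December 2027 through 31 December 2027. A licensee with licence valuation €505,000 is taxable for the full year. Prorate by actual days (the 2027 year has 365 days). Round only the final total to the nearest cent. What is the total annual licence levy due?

€3,474.12

1 January – 12 January 2027: 12 days at 2.55% → €505,000 × 2.55% × 12/365 = €423.3699
13 January – 9 December 2027: 331 days at 0.5% → €505,000 × 0.5% × 331/365 = €2,289.7945
10 December – 31 December 2027: 22 days at 2.5% → €505,000 × 2.5% × 22/365 = €760.9589
Total = €3,474.1233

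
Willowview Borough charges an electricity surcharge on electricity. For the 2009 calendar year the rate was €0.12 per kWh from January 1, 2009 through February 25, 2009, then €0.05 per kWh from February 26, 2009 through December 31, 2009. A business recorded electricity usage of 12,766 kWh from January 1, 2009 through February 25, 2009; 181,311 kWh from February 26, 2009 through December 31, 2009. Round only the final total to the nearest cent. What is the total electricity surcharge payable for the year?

€10,597.47

January 1 – February 25, 2009: 12,766 kWh at €0.12/kWh → €1,531.92
February 26 – December 31, 2009: 181,311 kWh at €0.05/kWh → €9,065.55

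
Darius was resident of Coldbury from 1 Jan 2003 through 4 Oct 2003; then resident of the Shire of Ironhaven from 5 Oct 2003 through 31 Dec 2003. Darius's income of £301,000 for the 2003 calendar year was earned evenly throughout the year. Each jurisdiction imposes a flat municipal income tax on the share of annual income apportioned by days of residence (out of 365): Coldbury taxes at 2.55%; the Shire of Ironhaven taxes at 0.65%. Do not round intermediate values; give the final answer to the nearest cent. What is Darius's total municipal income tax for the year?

Coldbury, 1 Jan – 4 Oct 2003: 277 days → £301,000 × 2.55% × 277/365 = £5,824.9685
The Shire of Ironhaven, 5 Oct – 31 Dec 2003: 88 days → £301,000 × 0.65% × 88/365 = £471.7041
Total = £6,296.6726

£6,296.67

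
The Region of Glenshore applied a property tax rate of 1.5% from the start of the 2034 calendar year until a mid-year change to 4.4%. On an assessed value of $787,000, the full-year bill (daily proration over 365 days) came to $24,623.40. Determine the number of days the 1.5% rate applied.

Let d = days at the first rate; then 365 − d days at the second rate.
$787,000 × [1.5%·d + 4.4%·(365−d)] / 365 = $24,623.40
Solving gives d = 160, so the new rate took effect on 10 June 2034.

160 days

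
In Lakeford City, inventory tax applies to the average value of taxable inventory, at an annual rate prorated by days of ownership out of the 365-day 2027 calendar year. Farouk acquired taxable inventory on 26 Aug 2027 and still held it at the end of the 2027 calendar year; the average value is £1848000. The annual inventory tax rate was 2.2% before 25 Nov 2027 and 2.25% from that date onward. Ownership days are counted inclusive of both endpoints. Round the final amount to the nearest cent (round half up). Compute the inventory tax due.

26 Aug – 24 Nov 2027: 91 days at 2.2% → £1848000 × 2.2% × 91/365 = £10136.1534
25 Nov – 31 Dec 2027: 37 days at 2.25% → £1848000 × 2.25% × 37/365 = £4214.9589
Total = £14351.1123

£14351.11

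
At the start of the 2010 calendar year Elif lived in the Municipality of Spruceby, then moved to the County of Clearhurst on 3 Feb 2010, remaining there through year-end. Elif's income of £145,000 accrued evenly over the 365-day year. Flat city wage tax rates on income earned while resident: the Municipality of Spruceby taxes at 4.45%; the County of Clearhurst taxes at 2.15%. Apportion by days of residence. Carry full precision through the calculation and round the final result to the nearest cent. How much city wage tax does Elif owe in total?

The Municipality of Spruceby, 1 Jan – 2 Feb 2010: 33 days → £145,000 × 4.45% × 33/365 = £583.3767
The County of Clearhurst, 3 Feb – 31 Dec 2010: 332 days → £145,000 × 2.15% × 332/365 = £2,835.6438
Total = £3,419.0205

£3,419.02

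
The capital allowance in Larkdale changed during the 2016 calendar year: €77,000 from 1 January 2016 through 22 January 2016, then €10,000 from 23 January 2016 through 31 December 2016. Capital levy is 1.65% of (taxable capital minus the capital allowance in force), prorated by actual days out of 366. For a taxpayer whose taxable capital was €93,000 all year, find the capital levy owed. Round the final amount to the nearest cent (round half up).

€1,303.05

1 January – 22 January 2016: 22 days, exemption €77,000 → (€93,000 − €77,000) × 1.65% × 22/366 = €15.8689
23 January – 31 December 2016: 344 days, exemption €10,000 → (€93,000 − €10,000) × 1.65% × 344/366 = €1,287.1803
Total = €1,303.0492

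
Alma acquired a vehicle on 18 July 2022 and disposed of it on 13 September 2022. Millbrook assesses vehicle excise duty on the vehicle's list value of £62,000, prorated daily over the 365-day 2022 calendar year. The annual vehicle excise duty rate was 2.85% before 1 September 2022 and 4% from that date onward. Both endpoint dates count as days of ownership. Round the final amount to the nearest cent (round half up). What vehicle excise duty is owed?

18 July – 31 August 2022: 45 days at 2.85% → £62,000 × 2.85% × 45/365 = £217.8493
1 September – 13 September 2022: 13 days at 4% → £62,000 × 4% × 13/365 = £88.3288
Total = £306.1781

£306.18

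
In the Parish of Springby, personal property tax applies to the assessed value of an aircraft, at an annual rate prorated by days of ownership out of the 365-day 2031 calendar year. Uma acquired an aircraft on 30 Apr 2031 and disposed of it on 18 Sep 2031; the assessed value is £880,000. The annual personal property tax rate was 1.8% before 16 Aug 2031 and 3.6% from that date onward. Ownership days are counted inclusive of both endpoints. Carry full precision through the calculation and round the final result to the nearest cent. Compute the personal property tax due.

£7,637.92

30 Apr – 15 Aug 2031: 108 days at 1.8% → £880,000 × 1.8% × 108/365 = £4,686.9041
16 Aug – 18 Sep 2031: 34 days at 3.6% → £880,000 × 3.6% × 34/365 = £2,951.0137
Total = £7,637.9178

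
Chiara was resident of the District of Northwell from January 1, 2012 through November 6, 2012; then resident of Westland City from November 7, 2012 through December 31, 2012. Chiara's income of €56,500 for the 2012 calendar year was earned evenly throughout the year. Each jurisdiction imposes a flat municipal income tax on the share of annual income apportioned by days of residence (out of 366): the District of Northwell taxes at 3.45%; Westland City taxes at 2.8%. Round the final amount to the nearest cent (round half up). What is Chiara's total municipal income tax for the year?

The District of Northwell, January 1 – November 6, 2012: 311 days → €56,500 × 3.45% × 311/366 = €1,656.3299
Westland City, November 7 – December 31, 2012: 55 days → €56,500 × 2.8% × 55/366 = €237.7322
Total = €1,894.0622

€1,894.06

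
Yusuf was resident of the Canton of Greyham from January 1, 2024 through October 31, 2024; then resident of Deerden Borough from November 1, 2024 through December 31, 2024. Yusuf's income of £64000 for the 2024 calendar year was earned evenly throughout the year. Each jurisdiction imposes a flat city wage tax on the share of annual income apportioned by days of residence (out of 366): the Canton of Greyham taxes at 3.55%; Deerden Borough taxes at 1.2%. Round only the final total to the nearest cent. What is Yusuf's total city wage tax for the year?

The Canton of Greyham, January 1 – October 31, 2024: 305 days → £64000 × 3.55% × 305/366 = £1893.3333
Deerden Borough, November 1 – December 31, 2024: 61 days → £64000 × 1.2% × 61/366 = £128.0000
Total = £2021.3333

£2021.33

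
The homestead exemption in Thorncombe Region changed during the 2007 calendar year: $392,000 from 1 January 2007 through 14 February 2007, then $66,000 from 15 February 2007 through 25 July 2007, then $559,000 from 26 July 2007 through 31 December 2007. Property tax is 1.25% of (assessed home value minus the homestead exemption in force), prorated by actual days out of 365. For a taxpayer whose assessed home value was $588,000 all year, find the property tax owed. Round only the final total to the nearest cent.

$3,338.12

1 January – 14 February 2007: 45 days, exemption $392,000 → ($588,000 − $392,000) × 1.25% × 45/365 = $302.0548
15 February – 25 July 2007: 161 days, exemption $66,000 → ($588,000 − $66,000) × 1.25% × 161/365 = $2,878.1507
26 July – 31 December 2007: 159 days, exemption $559,000 → ($588,000 − $559,000) × 1.25% × 159/365 = $157.9110
Total = $3,338.1164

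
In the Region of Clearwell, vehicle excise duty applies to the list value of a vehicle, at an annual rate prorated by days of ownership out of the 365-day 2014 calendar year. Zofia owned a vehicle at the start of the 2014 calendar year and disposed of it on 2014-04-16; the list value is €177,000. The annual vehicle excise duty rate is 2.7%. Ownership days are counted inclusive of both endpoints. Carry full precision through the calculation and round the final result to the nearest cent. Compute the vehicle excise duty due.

€1,387.87

Days held (2014-01-01 to 2014-04-16): 106 out of 365
Tax = €177,000 × 2.7% × 106/365 = €1,387.8740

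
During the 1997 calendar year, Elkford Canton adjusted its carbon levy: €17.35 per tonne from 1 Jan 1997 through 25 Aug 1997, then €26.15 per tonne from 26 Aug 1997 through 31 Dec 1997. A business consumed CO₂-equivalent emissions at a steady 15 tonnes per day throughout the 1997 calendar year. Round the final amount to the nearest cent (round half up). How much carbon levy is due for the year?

€111,887.25

1 Jan – 25 Aug 1997: 237 days × 15 tonnes/day = 3,555 tonnes at €17.35/tonne → €61,679.25
26 Aug – 31 Dec 1997: 128 days × 15 tonnes/day = 1,920 tonnes at €26.15/tonne → €50,208.00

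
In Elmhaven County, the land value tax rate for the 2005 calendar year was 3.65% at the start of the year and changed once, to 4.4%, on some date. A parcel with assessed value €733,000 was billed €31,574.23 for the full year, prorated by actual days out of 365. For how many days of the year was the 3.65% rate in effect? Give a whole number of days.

45 days

Let d = days at the first rate; then 365 − d days at the second rate.
€733,000 × [3.65%·d + 4.4%·(365−d)] / 365 = €31,574.23
Solving gives d = 45, so the new rate took effect on 15 Feb 2005.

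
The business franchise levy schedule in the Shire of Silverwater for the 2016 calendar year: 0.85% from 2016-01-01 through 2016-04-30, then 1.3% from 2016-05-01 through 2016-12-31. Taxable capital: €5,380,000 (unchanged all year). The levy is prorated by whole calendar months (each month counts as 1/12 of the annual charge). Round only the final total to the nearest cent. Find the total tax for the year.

2016-01-01 to 2016-04-30: 4 months at 0.85% → €5,380,000 × 0.85% × 4/12 = €15,243.3333
2016-05-01 to 2016-12-31: 8 months at 1.3% → €5,380,000 × 1.3% × 8/12 = €46,626.6667
Total = €61,870.0000

€61,870.00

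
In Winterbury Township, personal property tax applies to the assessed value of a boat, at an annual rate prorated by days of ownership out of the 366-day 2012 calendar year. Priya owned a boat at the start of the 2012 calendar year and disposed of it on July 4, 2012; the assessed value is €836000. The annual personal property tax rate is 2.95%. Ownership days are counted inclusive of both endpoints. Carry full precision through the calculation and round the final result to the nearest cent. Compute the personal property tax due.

Days held (January 1 – July 4, 2012): 186 out of 366
Tax = €836000 × 2.95% × 186/366 = €12533.1475

€12533.15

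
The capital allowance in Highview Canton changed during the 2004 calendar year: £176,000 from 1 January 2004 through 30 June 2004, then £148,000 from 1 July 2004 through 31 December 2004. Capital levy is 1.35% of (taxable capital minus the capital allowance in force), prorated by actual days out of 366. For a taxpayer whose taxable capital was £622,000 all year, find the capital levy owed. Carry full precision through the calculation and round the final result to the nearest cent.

£6,211.03

1 January – 30 June 2004: 182 days, exemption £176,000 → (£622,000 − £176,000) × 1.35% × 182/366 = £2,994.0492
1 July – 31 December 2004: 184 days, exemption £148,000 → (£622,000 − £148,000) × 1.35% × 184/366 = £3,216.9836
Total = £6,211.0328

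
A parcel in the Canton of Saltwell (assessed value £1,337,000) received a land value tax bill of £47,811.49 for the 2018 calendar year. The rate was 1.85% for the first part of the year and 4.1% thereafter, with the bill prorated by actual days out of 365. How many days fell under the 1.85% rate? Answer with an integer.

Let d = days at the first rate; then 365 − d days at the second rate.
£1,337,000 × [1.85%·d + 4.1%·(365−d)] / 365 = £47,811.49
Solving gives d = 85, so the new rate took effect on March 27, 2018.

85 days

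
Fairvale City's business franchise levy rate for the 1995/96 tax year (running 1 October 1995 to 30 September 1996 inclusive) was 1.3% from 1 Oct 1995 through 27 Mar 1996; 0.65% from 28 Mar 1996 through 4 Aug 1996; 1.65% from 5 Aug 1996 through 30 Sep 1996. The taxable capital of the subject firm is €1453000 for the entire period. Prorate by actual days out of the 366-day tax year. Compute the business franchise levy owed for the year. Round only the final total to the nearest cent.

€16326.40

1 Oct 1995 – 27 Mar 1996: 179 days at 1.3% → €1453000 × 1.3% × 179/366 = €9238.0628
28 Mar – 4 Aug 1996: 130 days at 0.65% → €1453000 × 0.65% × 130/366 = €3354.6038
5 Aug – 30 Sep 1996: 57 days at 1.65% → €1453000 × 1.65% × 57/366 = €3733.7336
Total = €16326.4003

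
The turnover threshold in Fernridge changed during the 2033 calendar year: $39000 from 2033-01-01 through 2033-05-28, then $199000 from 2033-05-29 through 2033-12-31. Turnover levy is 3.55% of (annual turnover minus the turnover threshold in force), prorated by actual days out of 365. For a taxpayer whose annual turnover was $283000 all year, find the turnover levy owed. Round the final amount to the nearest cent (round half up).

2033-01-01 to 2033-05-28: 148 days, exemption $39000 → ($283000 − $39000) × 3.55% × 148/365 = $3512.2630
2033-05-29 to 2033-12-31: 217 days, exemption $199000 → ($283000 − $199000) × 3.55% × 217/365 = $1772.8603
Total = $5285.1233

$5285.12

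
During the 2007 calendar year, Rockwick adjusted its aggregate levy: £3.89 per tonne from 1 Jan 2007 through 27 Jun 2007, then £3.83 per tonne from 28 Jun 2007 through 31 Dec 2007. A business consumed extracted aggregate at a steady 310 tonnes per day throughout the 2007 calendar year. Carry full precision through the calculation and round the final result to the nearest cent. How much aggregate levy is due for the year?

£436675.30

1 Jan – 27 Jun 2007: 178 days × 310 tonnes/day = 55,180 tonnes at £3.89/tonne → £214650.20
28 Jun – 31 Dec 2007: 187 days × 310 tonnes/day = 57,970 tonnes at £3.83/tonne → £222025.10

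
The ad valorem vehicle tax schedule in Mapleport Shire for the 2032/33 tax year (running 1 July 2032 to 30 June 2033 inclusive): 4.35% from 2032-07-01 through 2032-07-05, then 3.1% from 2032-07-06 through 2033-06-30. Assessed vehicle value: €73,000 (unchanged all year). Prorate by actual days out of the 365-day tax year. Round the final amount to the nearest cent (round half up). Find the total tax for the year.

2032-07-01 to 2032-07-05: 5 days at 4.35% → €73,000 × 4.35% × 5/365 = €43.5000
2032-07-06 to 2033-06-30: 360 days at 3.1% → €73,000 × 3.1% × 360/365 = €2,232.0000
Total = €2,275.5000

€2,275.50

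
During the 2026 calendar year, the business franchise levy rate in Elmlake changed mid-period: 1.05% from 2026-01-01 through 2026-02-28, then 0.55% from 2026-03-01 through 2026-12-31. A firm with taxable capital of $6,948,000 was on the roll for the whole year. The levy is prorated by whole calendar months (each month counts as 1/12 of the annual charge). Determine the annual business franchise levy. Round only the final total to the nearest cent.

$44,004.00

2026-01-01 to 2026-02-28: 2 months at 1.05% → $6,948,000 × 1.05% × 2/12 = $12,159.0000
2026-03-01 to 2026-12-31: 10 months at 0.55% → $6,948,000 × 0.55% × 10/12 = $31,845.0000
Total = $44,004.0000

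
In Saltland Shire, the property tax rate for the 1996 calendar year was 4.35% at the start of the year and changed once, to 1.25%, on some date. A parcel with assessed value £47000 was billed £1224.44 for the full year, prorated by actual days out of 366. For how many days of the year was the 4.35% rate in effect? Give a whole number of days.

160 days

Let d = days at the first rate; then 366 − d days at the second rate.
£47000 × [4.35%·d + 1.25%·(366−d)] / 366 = £1224.44
Solving gives d = 160, so the new rate took effect on June 9, 1996.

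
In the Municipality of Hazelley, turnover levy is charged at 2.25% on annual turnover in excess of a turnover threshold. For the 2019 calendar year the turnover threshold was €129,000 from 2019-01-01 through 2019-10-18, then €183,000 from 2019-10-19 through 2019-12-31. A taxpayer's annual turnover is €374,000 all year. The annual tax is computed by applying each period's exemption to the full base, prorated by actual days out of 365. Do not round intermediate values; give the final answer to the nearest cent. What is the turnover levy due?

2019-01-01 to 2019-10-18: 291 days, exemption €129,000 → (€374,000 − €129,000) × 2.25% × 291/365 = €4,394.8973
2019-10-19 to 2019-12-31: 74 days, exemption €183,000 → (€374,000 − €183,000) × 2.25% × 74/365 = €871.2740
Total = €5,266.1712

€5,266.17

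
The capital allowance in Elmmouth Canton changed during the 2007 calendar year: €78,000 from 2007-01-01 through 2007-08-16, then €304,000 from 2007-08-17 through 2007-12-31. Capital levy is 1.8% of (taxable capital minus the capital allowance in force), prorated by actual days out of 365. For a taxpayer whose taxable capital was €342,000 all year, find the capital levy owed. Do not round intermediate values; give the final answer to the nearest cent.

€3,225.11

2007-01-01 to 2007-08-16: 228 days, exemption €78,000 → (€342,000 − €78,000) × 1.8% × 228/365 = €2,968.3726
2007-08-17 to 2007-12-31: 137 days, exemption €304,000 → (€342,000 − €304,000) × 1.8% × 137/365 = €256.7342
Total = €3,225.1068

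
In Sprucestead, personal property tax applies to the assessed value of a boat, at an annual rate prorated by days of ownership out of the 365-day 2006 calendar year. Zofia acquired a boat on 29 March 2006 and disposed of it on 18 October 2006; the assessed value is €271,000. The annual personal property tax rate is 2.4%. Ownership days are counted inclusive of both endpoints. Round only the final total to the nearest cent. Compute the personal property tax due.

€3,635.11

Days held (29 March – 18 October 2006): 204 out of 365
Tax = €271,000 × 2.4% × 204/365 = €3,635.1123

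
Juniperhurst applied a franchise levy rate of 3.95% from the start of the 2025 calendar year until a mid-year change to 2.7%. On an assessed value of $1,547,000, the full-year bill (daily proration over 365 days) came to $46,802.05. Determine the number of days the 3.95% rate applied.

95 days

Let d = days at the first rate; then 365 − d days at the second rate.
$1,547,000 × [3.95%·d + 2.7%·(365−d)] / 365 = $46,802.05
Solving gives d = 95, so the new rate took effect on April 6, 2025.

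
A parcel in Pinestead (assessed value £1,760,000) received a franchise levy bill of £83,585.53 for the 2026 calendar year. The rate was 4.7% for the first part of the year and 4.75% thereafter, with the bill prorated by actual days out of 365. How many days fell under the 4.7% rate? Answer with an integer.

6 days

Let d = days at the first rate; then 365 − d days at the second rate.
£1,760,000 × [4.7%·d + 4.75%·(365−d)] / 365 = £83,585.53
Solving gives d = 6, so the new rate took effect on January 7, 2026.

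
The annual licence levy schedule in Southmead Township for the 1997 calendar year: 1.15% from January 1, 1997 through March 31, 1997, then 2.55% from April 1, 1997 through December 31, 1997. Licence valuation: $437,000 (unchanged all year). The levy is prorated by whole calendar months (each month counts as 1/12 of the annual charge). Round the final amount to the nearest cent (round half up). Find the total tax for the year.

$9,614.00

January 1 – March 31, 1997: 3 months at 1.15% → $437,000 × 1.15% × 3/12 = $1,256.3750
April 1 – December 31, 1997: 9 months at 2.55% → $437,000 × 2.55% × 9/12 = $8,357.6250
Total = $9,614.0000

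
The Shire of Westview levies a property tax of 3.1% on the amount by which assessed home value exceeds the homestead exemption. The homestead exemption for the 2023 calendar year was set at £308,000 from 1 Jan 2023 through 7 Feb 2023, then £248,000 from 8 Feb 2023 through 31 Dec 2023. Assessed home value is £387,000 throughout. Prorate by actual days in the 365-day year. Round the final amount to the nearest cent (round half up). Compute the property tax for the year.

£4,115.36

1 Jan – 7 Feb 2023: 38 days, exemption £308,000 → (£387,000 − £308,000) × 3.1% × 38/365 = £254.9644
8 Feb – 31 Dec 2023: 327 days, exemption £248,000 → (£387,000 − £248,000) × 3.1% × 327/365 = £3,860.3918
Total = £4,115.3562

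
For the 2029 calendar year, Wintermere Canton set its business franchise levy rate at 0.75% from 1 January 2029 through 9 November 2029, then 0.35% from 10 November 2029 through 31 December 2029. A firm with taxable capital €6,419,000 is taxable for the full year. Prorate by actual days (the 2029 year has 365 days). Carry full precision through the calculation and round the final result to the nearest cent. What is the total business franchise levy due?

1 January – 9 November 2029: 313 days at 0.75% → €6,419,000 × 0.75% × 313/365 = €41,283.8425
10 November – 31 December 2029: 52 days at 0.35% → €6,419,000 × 0.35% × 52/365 = €3,200.7068
Total = €44,484.5493

€44,484.55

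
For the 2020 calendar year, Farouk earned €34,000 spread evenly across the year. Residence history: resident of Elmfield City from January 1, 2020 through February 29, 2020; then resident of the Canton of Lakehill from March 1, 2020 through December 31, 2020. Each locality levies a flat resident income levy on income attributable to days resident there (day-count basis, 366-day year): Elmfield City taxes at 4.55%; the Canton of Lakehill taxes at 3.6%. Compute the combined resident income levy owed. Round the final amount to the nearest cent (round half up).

€1,276.95

Elmfield City, January 1 – February 29, 2020: 60 days → €34,000 × 4.55% × 60/366 = €253.6066
The Canton of Lakehill, March 1 – December 31, 2020: 306 days → €34,000 × 3.6% × 306/366 = €1,023.3443
Total = €1,276.9508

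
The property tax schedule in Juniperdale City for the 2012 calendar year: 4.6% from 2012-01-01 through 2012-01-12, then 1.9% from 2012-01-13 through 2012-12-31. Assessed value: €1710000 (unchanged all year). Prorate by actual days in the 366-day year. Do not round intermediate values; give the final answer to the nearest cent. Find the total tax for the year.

€34003.77

2012-01-01 to 2012-01-12: 12 days at 4.6% → €1710000 × 4.6% × 12/366 = €2579.0164
2012-01-13 to 2012-12-31: 354 days at 1.9% → €1710000 × 1.9% × 354/366 = €31424.7541
Total = €34003.7705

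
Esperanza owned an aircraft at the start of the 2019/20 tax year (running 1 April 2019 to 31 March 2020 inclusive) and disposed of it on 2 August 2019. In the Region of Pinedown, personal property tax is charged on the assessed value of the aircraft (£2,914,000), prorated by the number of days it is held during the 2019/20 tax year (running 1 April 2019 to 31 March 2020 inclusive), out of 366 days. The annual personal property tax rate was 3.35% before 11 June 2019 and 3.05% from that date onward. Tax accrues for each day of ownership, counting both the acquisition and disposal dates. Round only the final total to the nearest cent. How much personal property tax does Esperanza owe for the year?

1 April – 10 June 2019: 71 days at 3.35% → £2,914,000 × 3.35% × 71/366 = £18,937.0191
11 June – 2 August 2019: 53 days at 3.05% → £2,914,000 × 3.05% × 53/366 = £12,870.1667
Total = £31,807.1858

£31,807.19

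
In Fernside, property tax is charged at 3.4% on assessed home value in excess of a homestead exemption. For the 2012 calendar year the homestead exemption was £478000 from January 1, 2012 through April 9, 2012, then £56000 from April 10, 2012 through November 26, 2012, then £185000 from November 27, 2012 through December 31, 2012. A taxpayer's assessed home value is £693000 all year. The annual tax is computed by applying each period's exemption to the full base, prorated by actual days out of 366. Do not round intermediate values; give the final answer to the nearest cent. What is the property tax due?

January 1 – April 9, 2012: 100 days, exemption £478000 → (£693000 − £478000) × 3.4% × 100/366 = £1997.2678
April 10 – November 26, 2012: 231 days, exemption £56000 → (£693000 − £56000) × 3.4% × 231/366 = £13669.3934
November 27 – December 31, 2012: 35 days, exemption £185000 → (£693000 − £185000) × 3.4% × 35/366 = £1651.6940
Total = £17318.3552

£17318.36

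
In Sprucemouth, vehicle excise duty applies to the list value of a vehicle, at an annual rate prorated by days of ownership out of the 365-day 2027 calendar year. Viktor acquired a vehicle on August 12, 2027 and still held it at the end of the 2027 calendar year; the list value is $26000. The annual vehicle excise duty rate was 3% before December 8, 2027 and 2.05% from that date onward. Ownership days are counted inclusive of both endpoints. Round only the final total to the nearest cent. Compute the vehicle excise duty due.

August 12 – December 7, 2027: 118 days at 3% → $26000 × 3% × 118/365 = $252.1644
December 8 – December 31, 2027: 24 days at 2.05% → $26000 × 2.05% × 24/365 = $35.0466
Total = $287.2110

$287.21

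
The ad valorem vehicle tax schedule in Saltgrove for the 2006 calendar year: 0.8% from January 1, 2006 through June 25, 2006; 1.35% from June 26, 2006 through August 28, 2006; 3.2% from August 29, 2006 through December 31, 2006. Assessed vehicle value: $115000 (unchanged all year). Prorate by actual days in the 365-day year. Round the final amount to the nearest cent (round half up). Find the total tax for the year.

January 1 – June 25, 2006: 176 days at 0.8% → $115000 × 0.8% × 176/365 = $443.6164
June 26 – August 28, 2006: 64 days at 1.35% → $115000 × 1.35% × 64/365 = $272.2192
August 29 – December 31, 2006: 125 days at 3.2% → $115000 × 3.2% × 125/365 = $1260.2740
Total = $1976.1096

$1976.11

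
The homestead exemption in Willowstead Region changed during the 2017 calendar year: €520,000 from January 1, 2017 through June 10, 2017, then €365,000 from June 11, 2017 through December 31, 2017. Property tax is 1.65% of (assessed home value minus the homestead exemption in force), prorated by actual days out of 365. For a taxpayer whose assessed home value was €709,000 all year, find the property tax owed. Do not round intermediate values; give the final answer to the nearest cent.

January 1 – June 10, 2017: 161 days, exemption €520,000 → (€709,000 − €520,000) × 1.65% × 161/365 = €1,375.5575
June 11 – December 31, 2017: 204 days, exemption €365,000 → (€709,000 − €365,000) × 1.65% × 204/365 = €3,172.3397
Total = €4,547.8973

€4,547.90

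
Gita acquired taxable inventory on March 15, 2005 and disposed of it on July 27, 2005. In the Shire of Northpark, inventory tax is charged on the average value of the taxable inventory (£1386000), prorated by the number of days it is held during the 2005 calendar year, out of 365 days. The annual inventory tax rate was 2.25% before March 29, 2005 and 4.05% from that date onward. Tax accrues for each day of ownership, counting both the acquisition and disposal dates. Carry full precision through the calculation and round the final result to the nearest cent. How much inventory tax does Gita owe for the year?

£19804.61

March 15 – March 28, 2005: 14 days at 2.25% → £1386000 × 2.25% × 14/365 = £1196.1370
March 29 – July 27, 2005: 121 days at 4.05% → £1386000 × 4.05% × 121/365 = £18608.4740
Total = £19804.6110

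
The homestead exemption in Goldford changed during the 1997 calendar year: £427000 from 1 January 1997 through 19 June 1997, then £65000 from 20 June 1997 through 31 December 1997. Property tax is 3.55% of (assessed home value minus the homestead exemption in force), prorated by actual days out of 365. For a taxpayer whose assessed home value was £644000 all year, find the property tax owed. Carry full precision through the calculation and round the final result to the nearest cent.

£14569.10

1 January – 19 June 1997: 170 days, exemption £427000 → (£644000 − £427000) × 3.55% × 170/365 = £3587.9315
20 June – 31 December 1997: 195 days, exemption £65000 → (£644000 − £65000) × 3.55% × 195/365 = £10981.1712
Total = £14569.1027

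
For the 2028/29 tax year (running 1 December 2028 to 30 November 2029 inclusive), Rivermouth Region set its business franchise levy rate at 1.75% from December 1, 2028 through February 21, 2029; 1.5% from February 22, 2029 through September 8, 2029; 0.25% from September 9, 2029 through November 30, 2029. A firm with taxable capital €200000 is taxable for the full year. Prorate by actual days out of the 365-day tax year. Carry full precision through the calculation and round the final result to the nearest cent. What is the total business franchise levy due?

€2545.21

December 1, 2028 – February 21, 2029: 83 days at 1.75% → €200000 × 1.75% × 83/365 = €795.8904
February 22 – September 8, 2029: 199 days at 1.5% → €200000 × 1.5% × 199/365 = €1635.6164
September 9 – November 30, 2029: 83 days at 0.25% → €200000 × 0.25% × 83/365 = €113.6986
Total = €2545.2055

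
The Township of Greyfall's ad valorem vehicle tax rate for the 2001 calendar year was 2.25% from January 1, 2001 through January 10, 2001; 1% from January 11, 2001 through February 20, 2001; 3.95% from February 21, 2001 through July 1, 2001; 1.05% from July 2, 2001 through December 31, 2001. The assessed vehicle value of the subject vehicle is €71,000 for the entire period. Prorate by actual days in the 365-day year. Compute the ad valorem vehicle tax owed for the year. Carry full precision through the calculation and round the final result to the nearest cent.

€1,503.84

January 1 – January 10, 2001: 10 days at 2.25% → €71,000 × 2.25% × 10/365 = €43.7671
January 11 – February 20, 2001: 41 days at 1% → €71,000 × 1% × 41/365 = €79.7534
February 21 – July 1, 2001: 131 days at 3.95% → €71,000 × 3.95% × 131/365 = €1,006.5466
July 2 – December 31, 2001: 183 days at 1.05% → €71,000 × 1.05% × 183/365 = €373.7712
Total = €1,503.8384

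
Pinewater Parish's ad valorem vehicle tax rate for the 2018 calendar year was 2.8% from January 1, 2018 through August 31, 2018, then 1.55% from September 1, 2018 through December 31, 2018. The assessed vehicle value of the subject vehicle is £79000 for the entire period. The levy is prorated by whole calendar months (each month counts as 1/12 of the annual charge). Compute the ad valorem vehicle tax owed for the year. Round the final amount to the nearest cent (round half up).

January 1 – August 31, 2018: 8 months at 2.8% → £79000 × 2.8% × 8/12 = £1474.6667
September 1 – December 31, 2018: 4 months at 1.55% → £79000 × 1.55% × 4/12 = £408.1667
Total = £1882.8333

£1882.83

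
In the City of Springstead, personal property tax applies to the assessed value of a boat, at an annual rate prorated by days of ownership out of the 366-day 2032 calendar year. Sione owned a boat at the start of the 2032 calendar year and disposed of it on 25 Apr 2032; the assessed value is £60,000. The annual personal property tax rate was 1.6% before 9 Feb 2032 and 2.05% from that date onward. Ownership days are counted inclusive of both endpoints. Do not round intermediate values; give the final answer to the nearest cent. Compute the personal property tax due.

£361.07

1 Jan – 8 Feb 2032: 39 days at 1.6% → £60,000 × 1.6% × 39/366 = £102.2951
9 Feb – 25 Apr 2032: 77 days at 2.05% → £60,000 × 2.05% × 77/366 = £258.7705
Total = £361.0656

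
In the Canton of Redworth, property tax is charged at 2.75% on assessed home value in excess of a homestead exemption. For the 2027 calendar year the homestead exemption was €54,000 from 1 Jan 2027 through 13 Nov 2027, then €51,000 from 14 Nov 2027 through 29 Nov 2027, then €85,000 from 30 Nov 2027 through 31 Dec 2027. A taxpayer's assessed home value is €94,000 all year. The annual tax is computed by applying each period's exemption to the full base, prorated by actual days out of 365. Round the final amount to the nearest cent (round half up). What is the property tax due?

1 Jan – 13 Nov 2027: 317 days, exemption €54,000 → (€94,000 − €54,000) × 2.75% × 317/365 = €955.3425
14 Nov – 29 Nov 2027: 16 days, exemption €51,000 → (€94,000 − €51,000) × 2.75% × 16/365 = €51.8356
30 Nov – 31 Dec 2027: 32 days, exemption €85,000 → (€94,000 − €85,000) × 2.75% × 32/365 = €21.6986
Total = €1,028.8767

€1,028.88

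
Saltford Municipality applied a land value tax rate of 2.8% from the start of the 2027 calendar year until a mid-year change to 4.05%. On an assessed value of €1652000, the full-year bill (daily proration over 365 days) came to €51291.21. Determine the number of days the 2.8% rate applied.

Let d = days at the first rate; then 365 − d days at the second rate.
€1652000 × [2.8%·d + 4.05%·(365−d)] / 365 = €51291.21
Solving gives d = 276, so the new rate took effect on October 4, 2027.

276 days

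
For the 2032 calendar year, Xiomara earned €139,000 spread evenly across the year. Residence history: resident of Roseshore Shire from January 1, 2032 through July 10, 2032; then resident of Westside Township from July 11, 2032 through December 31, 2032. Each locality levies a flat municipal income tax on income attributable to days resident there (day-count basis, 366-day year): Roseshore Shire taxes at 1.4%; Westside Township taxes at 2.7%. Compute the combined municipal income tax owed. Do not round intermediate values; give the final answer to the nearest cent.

Roseshore Shire, January 1 – July 10, 2032: 192 days → €139,000 × 1.4% × 192/366 = €1,020.8525
Westside Township, July 11 – December 31, 2032: 174 days → €139,000 × 2.7% × 174/366 = €1,784.2131
Total = €2,805.0656

€2,805.07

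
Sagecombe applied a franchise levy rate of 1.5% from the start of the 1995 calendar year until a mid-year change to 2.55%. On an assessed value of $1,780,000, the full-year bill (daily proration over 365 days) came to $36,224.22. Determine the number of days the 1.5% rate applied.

Let d = days at the first rate; then 365 − d days at the second rate.
$1,780,000 × [1.5%·d + 2.55%·(365−d)] / 365 = $36,224.22
Solving gives d = 179, so the new rate took effect on 29 Jun 1995.

179 days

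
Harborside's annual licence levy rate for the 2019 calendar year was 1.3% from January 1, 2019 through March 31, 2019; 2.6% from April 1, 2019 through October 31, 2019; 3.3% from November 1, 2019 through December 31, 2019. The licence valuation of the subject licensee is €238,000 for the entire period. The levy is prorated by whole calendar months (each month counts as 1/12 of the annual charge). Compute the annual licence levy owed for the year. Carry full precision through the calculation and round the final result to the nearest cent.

€5,692.17

January 1 – March 31, 2019: 3 months at 1.3% → €238,000 × 1.3% × 3/12 = €773.5000
April 1 – October 31, 2019: 7 months at 2.6% → €238,000 × 2.6% × 7/12 = €3,609.6667
November 1 – December 31, 2019: 2 months at 3.3% → €238,000 × 3.3% × 2/12 = €1,309.0000
Total = €5,692.1667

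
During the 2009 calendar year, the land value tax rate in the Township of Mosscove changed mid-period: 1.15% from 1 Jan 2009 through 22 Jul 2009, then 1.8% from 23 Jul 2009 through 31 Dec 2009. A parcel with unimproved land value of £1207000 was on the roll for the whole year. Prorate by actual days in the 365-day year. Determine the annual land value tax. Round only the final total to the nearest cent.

1 Jan – 22 Jul 2009: 203 days at 1.15% → £1207000 × 1.15% × 203/365 = £7719.8397
23 Jul – 31 Dec 2009: 162 days at 1.8% → £1207000 × 1.8% × 162/365 = £9642.7726
Total = £17362.6123

£17362.61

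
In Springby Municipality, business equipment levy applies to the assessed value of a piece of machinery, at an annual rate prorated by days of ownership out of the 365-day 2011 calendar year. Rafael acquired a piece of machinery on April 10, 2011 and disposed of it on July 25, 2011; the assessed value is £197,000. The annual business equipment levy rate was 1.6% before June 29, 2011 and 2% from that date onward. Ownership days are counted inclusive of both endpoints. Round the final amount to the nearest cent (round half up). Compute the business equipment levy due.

April 10 – June 28, 2011: 80 days at 1.6% → £197,000 × 1.6% × 80/365 = £690.8493
June 29 – July 25, 2011: 27 days at 2% → £197,000 × 2% × 27/365 = £291.4521
Total = £982.3014

£982.30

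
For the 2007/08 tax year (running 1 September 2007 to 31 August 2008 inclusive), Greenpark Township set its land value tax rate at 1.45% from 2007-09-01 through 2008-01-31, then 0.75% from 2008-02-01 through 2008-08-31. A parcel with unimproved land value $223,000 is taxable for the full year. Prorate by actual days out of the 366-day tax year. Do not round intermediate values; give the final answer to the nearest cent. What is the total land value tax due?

$2,325.05

2007-09-01 to 2008-01-31: 153 days at 1.45% → $223,000 × 1.45% × 153/366 = $1,351.7090
2008-02-01 to 2008-08-31: 213 days at 0.75% → $223,000 × 0.75% × 213/366 = $973.3402
Total = $2,325.0492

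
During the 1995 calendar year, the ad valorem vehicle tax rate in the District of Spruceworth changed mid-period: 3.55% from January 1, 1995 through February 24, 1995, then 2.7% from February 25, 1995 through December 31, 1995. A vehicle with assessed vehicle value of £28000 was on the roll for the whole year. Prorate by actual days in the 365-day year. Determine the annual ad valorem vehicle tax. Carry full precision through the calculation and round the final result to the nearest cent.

£791.86

January 1 – February 24, 1995: 55 days at 3.55% → £28000 × 3.55% × 55/365 = £149.7808
February 25 – December 31, 1995: 310 days at 2.7% → £28000 × 2.7% × 310/365 = £642.0822
Total = £791.8630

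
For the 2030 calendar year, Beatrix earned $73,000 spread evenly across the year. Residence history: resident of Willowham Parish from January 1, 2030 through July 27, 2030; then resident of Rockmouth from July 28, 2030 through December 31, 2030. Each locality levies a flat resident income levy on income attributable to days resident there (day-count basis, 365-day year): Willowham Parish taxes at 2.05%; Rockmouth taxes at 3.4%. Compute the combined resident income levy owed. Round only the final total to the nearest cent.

$1,920.40

Willowham Parish, January 1 – July 27, 2030: 208 days → $73,000 × 2.05% × 208/365 = $852.8000
Rockmouth, July 28 – December 31, 2030: 157 days → $73,000 × 3.4% × 157/365 = $1,067.6000
Total = $1,920.4000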